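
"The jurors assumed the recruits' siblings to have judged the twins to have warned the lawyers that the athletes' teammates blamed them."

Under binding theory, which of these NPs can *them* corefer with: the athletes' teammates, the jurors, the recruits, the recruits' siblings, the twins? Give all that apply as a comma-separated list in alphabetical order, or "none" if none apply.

the jurors, the recruits, the recruits' siblings, the twins

*them* is a pronoun; Principle B requires it to be free in its binding domain — the clause headed by 'blamed'.
— the athletes' teammates: subject of the clause headed by 'blamed'; c-commands the pronoun within its binding domain — blocked (Principle B).
— the jurors: subject of the matrix clause; c-commands the pronoun but lies outside its binding domain — allowed.
— the recruits: possessor inside the subject DP of the clause headed by 'judged'; does not c-command the pronoun — Principle B does not apply; allowed.
— the recruits' siblings: subject of the clause headed by 'judged'; c-commands the pronoun but lies outside its binding domain — allowed.
— the twins: subject of the clause headed by 'warned'; c-commands the pronoun but lies outside its binding domain — allowed.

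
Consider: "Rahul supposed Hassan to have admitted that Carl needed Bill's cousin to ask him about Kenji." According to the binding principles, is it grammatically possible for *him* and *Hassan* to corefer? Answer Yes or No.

Yes

*him* is a pronoun; Principle B requires it to be free in its binding domain — the clause headed by 'ask'.
— Hassan: subject of the clause headed by 'admitted'; c-commands the pronoun but lies outside its binding domain — allowed.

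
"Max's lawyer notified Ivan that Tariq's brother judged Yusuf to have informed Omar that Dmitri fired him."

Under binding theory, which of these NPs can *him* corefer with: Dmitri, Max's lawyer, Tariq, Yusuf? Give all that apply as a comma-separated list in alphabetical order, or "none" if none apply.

Max's lawyer, Tariq, Yusuf

*him* is a pronoun; Principle B requires it to be free in its binding domain — the clause headed by 'fired'.
— Dmitri: subject of the clause headed by 'fired'; c-commands the pronoun within its binding domain — blocked (Principle B).
— Max's lawyer: subject of the matrix clause; c-commands the pronoun but lies outside its binding domain — allowed.
— Tariq: possessor inside the subject DP of the clause headed by 'judged'; does not c-command the pronoun — Principle B does not apply; allowed.
— Yusuf: subject of the clause headed by 'informed'; c-commands the pronoun but lies outside its binding domain — allowed.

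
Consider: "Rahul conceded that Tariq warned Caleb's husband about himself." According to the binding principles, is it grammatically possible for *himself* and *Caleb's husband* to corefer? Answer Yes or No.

Yes

*himself* is a reflexive; Principle A requires it to be bound within its binding domain — the clause headed by 'warned'.
— Caleb's husband: object of the clause headed by 'warned'; c-commands the reflexive within its binding domain — allowed (Principle A).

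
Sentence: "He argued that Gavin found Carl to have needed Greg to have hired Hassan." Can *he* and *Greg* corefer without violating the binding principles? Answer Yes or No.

No

*Greg* is an R-expression; Principle C requires it to be free (not bound by any c-commanding expression).
— he: subject of the matrix clause; the pronoun c-commands the R-expression — coreference blocked (Principle C).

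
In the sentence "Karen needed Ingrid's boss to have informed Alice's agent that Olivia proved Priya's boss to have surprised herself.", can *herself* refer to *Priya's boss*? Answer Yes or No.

*herself* is a reflexive; Principle A requires it to be bound within its binding domain — the clause headed by 'surprised'.
— Priya's boss: subject of the clause headed by 'surprised'; c-commands the reflexive within its binding domain — allowed (Principle A).

Yes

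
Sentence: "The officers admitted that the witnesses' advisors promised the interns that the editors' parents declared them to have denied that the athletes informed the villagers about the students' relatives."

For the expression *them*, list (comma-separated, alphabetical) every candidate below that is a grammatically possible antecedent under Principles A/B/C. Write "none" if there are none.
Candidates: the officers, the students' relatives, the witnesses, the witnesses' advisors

*them* is a pronoun; Principle B requires it to be free in its binding domain — the clause headed by 'declared'.
— the officers: subject of the matrix clause; c-commands the pronoun but lies outside its binding domain — allowed.
— the students' relatives: second object of the clause headed by 'informed'; is c-commanded by the pronoun; coreference would bind this R-expression — blocked (Principle C).
— the witnesses: possessor inside the subject DP of the clause headed by 'promised'; does not c-command the pronoun — Principle B does not apply; allowed.
— the witnesses' advisors: subject of the clause headed by 'promised'; c-commands the pronoun but lies outside its binding domain — allowed.

the officers, the witnesses, the witnesses' advisors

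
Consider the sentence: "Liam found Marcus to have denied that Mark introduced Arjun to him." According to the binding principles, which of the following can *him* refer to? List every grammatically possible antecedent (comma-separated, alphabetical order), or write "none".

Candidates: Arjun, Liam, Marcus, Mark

*him* is a pronoun; Principle B requires it to be free in its binding domain — the clause headed by 'introduced'.
— Arjun: object of the clause headed by 'introduced'; c-commands the pronoun within its binding domain — blocked (Principle B).
— Liam: subject of the matrix clause; c-commands the pronoun but lies outside its binding domain — allowed.
— Marcus: subject of the clause headed by 'denied'; c-commands the pronoun but lies outside its binding domain — allowed.
— Mark: subject of the clause headed by 'introduced'; c-commands the pronoun within its binding domain — blocked (Principle B).

Liam, Marcus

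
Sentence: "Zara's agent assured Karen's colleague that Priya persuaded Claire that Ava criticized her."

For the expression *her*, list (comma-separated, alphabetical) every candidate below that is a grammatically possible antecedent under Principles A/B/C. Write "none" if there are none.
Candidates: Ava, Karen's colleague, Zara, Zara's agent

Karen's colleague, Zara, Zara's agent

*her* is a pronoun; Principle B requires it to be free in its binding domain — the clause headed by 'criticized'.
— Ava: subject of the clause headed by 'criticized'; c-commands the pronoun within its binding domain — blocked (Principle B).
— Karen's colleague: object of the matrix clause; c-commands the pronoun but lies outside its binding domain — allowed.
— Zara: possessor inside the subject DP of the matrix clause; does not c-command the pronoun — Principle B does not apply; allowed.
— Zara's agent: subject of the matrix clause; c-commands the pronoun but lies outside its binding domain — allowed.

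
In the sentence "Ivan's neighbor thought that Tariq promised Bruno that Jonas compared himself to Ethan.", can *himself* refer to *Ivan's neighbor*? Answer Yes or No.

*himself* is a reflexive; Principle A requires it to be bound within its binding domain — the clause headed by 'compared'.
— Ivan's neighbor: subject of the matrix clause; c-commands the reflexive but lies outside its binding domain — cannot bind it (Principle A).

No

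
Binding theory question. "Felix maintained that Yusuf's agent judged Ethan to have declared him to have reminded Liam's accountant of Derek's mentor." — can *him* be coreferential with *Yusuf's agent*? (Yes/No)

Yes

*him* is a pronoun; Principle B requires it to be free in its binding domain — the clause headed by 'declared'.
— Yusuf's agent: subject of the clause headed by 'judged'; c-commands the pronoun but lies outside its binding domain — allowed.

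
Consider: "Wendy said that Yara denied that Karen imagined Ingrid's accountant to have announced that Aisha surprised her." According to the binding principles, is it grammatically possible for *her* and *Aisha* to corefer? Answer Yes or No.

No

*her* is a pronoun; Principle B requires it to be free in its binding domain — the clause headed by 'surprised'.
— Aisha: subject of the clause headed by 'surprised'; c-commands the pronoun within its binding domain — blocked (Principle B).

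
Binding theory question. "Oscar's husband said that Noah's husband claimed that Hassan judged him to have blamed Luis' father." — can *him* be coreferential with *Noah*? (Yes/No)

Yes

*him* is a pronoun; Principle B requires it to be free in its binding domain — the clause headed by 'judged'.
— Noah: possessor inside the subject DP of the clause headed by 'claimed'; does not c-command the pronoun — Principle B does not apply; allowed.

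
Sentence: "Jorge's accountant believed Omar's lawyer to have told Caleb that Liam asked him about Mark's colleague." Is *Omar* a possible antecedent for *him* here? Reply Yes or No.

*him* is a pronoun; Principle B requires it to be free in its binding domain — the clause headed by 'asked'.
— Omar: possessor inside the subject DP of the clause headed by 'told'; does not c-command the pronoun — Principle B does not apply; allowed.

Yes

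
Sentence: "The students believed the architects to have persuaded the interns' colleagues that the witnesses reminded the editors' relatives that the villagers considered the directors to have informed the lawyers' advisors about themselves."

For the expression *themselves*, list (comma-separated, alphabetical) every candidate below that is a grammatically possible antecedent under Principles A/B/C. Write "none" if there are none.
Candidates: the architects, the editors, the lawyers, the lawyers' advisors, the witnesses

*themselves* is a reflexive; Principle A requires it to be bound within its binding domain — the clause headed by 'informed'.
— the architects: subject of the clause headed by 'persuaded'; c-commands the reflexive but lies outside its binding domain — cannot bind it (Principle A).
— the editors: possessor inside the object DP of the clause headed by 'reminded'; does not c-command the reflexive — cannot bind it (Principle A).
— the lawyers: possessor inside the object DP of the clause headed by 'informed'; does not c-command the reflexive — cannot bind it (Principle A).
— the lawyers' advisors: object of the clause headed by 'informed'; c-commands the reflexive within its binding domain — allowed (Principle A).
— the witnesses: subject of the clause headed by 'reminded'; c-commands the reflexive but lies outside its binding domain — cannot bind it (Principle A).

the lawyers' advisors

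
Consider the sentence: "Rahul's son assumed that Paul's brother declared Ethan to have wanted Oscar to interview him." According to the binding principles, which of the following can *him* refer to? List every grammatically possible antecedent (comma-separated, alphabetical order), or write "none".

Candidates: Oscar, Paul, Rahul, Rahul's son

Paul, Rahul, Rahul's son

*him* is a pronoun; Principle B requires it to be free in its binding domain — the clause headed by 'interview'.
— Oscar: subject of the clause headed by 'interview'; c-commands the pronoun within its binding domain — blocked (Principle B).
— Paul: possessor inside the subject DP of the clause headed by 'declared'; does not c-command the pronoun — Principle B does not apply; allowed.
— Rahul: possessor inside the subject DP of the matrix clause; does not c-command the pronoun — Principle B does not apply; allowed.
— Rahul's son: subject of the matrix clause; c-commands the pronoun but lies outside its binding domain — allowed.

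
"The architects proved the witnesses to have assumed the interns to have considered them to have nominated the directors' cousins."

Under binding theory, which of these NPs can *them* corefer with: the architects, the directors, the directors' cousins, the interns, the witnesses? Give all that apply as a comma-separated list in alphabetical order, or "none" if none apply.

*them* is a pronoun; Principle B requires it to be free in its binding domain — the clause headed by 'considered'.
— the architects: subject of the matrix clause; c-commands the pronoun but lies outside its binding domain — allowed.
— the directors: possessor inside the object DP of the clause headed by 'nominated'; is c-commanded by the pronoun; coreference would bind this R-expression — blocked (Principle C).
— the directors' cousins: object of the clause headed by 'nominated'; is c-commanded by the pronoun; coreference would bind this R-expression — blocked (Principle C).
— the interns: subject of the clause headed by 'considered'; c-commands the pronoun within its binding domain — blocked (Principle B).
— the witnesses: subject of the clause headed by 'assumed'; c-commands the pronoun but lies outside its binding domain — allowed.

the architects, the witnesses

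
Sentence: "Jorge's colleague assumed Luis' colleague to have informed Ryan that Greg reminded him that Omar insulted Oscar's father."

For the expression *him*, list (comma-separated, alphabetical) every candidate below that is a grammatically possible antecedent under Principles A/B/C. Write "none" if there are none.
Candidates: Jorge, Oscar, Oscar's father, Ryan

*him* is a pronoun; Principle B requires it to be free in its binding domain — the clause headed by 'reminded'.
— Jorge: possessor inside the subject DP of the matrix clause; does not c-command the pronoun — Principle B does not apply; allowed.
— Oscar: possessor inside the object DP of the clause headed by 'insulted'; is c-commanded by the pronoun; coreference would bind this R-expression — blocked (Principle C).
— Oscar's father: object of the clause headed by 'insulted'; is c-commanded by the pronoun; coreference would bind this R-expression — blocked (Principle C).
— Ryan: object of the clause headed by 'informed'; c-commands the pronoun but lies outside its binding domain — allowed.

Jorge, Ryan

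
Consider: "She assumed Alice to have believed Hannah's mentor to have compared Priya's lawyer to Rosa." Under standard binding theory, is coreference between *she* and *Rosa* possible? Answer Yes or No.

*Rosa* is an R-expression; Principle C requires it to be free (not bound by any c-commanding expression).
— she: subject of the matrix clause; the pronoun c-commands the R-expression — coreference blocked (Principle C).

No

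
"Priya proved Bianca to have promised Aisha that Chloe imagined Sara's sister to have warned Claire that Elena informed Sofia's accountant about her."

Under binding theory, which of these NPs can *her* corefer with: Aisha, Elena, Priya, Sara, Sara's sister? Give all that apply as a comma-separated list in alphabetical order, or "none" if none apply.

*her* is a pronoun; Principle B requires it to be free in its binding domain — the clause headed by 'informed'.
— Aisha: object of the clause headed by 'promised'; c-commands the pronoun but lies outside its binding domain — allowed.
— Elena: subject of the clause headed by 'informed'; c-commands the pronoun within its binding domain — blocked (Principle B).
— Priya: subject of the matrix clause; c-commands the pronoun but lies outside its binding domain — allowed.
— Sara: possessor inside the subject DP of the clause headed by 'warned'; does not c-command the pronoun — Principle B does not apply; allowed.
— Sara's sister: subject of the clause headed by 'warned'; c-commands the pronoun but lies outside its binding domain — allowed.

Aisha, Priya, Sara, Sara's sister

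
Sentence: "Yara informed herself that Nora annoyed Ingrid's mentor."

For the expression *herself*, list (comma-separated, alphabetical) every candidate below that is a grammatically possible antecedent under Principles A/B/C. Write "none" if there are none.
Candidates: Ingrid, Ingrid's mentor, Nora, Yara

*herself* is a reflexive; Principle A requires it to be bound within its binding domain — the matrix clause.
— Ingrid: possessor inside the object DP of the clause headed by 'annoyed'; does not c-command the reflexive — cannot bind it (Principle A).
— Ingrid's mentor: object of the clause headed by 'annoyed'; does not c-command the reflexive — cannot bind it (Principle A).
— Nora: subject of the clause headed by 'annoyed'; does not c-command the reflexive — cannot bind it (Principle A).
— Yara: subject of the matrix clause; c-commands the reflexive within its binding domain — allowed (Principle A).

Yara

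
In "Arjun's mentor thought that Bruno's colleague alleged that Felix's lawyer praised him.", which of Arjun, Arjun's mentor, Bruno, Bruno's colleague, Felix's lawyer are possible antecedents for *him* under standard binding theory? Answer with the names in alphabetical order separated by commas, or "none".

Arjun, Arjun's mentor, Bruno, Bruno's colleague

*him* is a pronoun; Principle B requires it to be free in its binding domain — the clause headed by 'praised'.
— Arjun: possessor inside the subject DP of the matrix clause; does not c-command the pronoun — Principle B does not apply; allowed.
— Arjun's mentor: subject of the matrix clause; c-commands the pronoun but lies outside its binding domain — allowed.
— Bruno: possessor inside the subject DP of the clause headed by 'alleged'; does not c-command the pronoun — Principle B does not apply; allowed.
— Bruno's colleague: subject of the clause headed by 'alleged'; c-commands the pronoun but lies outside its binding domain — allowed.
— Felix's lawyer: subject of the clause headed by 'praised'; c-commands the pronoun within its binding domain — blocked (Principle B).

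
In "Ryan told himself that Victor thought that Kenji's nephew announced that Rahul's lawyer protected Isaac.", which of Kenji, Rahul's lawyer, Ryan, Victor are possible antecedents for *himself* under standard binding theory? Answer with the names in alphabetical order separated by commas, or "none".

Ryan

*himself* is a reflexive; Principle A requires it to be bound within its binding domain — the matrix clause.
— Kenji: possessor inside the subject DP of the clause headed by 'announced'; does not c-command the reflexive — cannot bind it (Principle A).
— Rahul's lawyer: subject of the clause headed by 'protected'; does not c-command the reflexive — cannot bind it (Principle A).
— Ryan: subject of the matrix clause; c-commands the reflexive within its binding domain — allowed (Principle A).
— Victor: subject of the clause headed by 'thought'; does not c-command the reflexive — cannot bind it (Principle A).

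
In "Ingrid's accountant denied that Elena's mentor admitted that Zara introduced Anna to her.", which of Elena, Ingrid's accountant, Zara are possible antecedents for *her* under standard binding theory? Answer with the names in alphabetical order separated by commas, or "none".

*her* is a pronoun; Principle B requires it to be free in its binding domain — the clause headed by 'introduced'.
— Elena: possessor inside the subject DP of the clause headed by 'admitted'; does not c-command the pronoun — Principle B does not apply; allowed.
— Ingrid's accountant: subject of the matrix clause; c-commands the pronoun but lies outside its binding domain — allowed.
— Zara: subject of the clause headed by 'introduced'; c-commands the pronoun within its binding domain — blocked (Principle B).

Elena, Ingrid's accountant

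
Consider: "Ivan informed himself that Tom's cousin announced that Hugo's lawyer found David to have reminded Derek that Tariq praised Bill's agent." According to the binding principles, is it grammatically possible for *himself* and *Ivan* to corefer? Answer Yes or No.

*himself* is a reflexive; Principle A requires it to be bound within its binding domain — the matrix clause.
— Ivan: subject of the matrix clause; c-commands the reflexive within its binding domain — allowed (Principle A).

Yes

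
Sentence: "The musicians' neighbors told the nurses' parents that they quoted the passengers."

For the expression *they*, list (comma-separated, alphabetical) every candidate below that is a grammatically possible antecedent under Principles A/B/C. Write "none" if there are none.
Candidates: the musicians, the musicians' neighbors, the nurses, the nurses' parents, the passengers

the musicians, the musicians' neighbors, the nurses, the nurses' parents

*they* is a pronoun; Principle B requires it to be free in its binding domain — the clause headed by 'quoted'.
— the musicians: possessor inside the subject DP of the matrix clause; does not c-command the pronoun — Principle B does not apply; allowed.
— the musicians' neighbors: subject of the matrix clause; c-commands the pronoun but lies outside its binding domain — allowed.
— the nurses: possessor inside the object DP of the matrix clause; does not c-command the pronoun — Principle B does not apply; allowed.
— the nurses' parents: object of the matrix clause; c-commands the pronoun but lies outside its binding domain — allowed.
— the passengers: object of the clause headed by 'quoted'; is c-commanded by the pronoun; coreference would bind this R-expression — blocked (Principle C).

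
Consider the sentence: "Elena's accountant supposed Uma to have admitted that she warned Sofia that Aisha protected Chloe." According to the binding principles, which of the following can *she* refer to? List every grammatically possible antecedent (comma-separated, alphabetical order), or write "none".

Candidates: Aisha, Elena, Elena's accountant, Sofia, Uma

Elena, Elena's accountant, Uma

*she* is a pronoun; Principle B requires it to be free in its binding domain — the clause headed by 'warned'.
— Aisha: subject of the clause headed by 'protected'; is c-commanded by the pronoun; coreference would bind this R-expression — blocked (Principle C).
— Elena: possessor inside the subject DP of the matrix clause; does not c-command the pronoun — Principle B does not apply; allowed.
— Elena's accountant: subject of the matrix clause; c-commands the pronoun but lies outside its binding domain — allowed.
— Sofia: object of the clause headed by 'warned'; is c-commanded by the pronoun; coreference would bind this R-expression — blocked (Principle C).
— Uma: subject of the clause headed by 'admitted'; c-commands the pronoun but lies outside its binding domain — allowed.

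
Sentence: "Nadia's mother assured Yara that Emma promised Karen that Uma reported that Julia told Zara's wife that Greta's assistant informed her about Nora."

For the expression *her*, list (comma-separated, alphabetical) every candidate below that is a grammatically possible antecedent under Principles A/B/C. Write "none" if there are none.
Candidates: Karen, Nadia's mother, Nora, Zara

Karen, Nadia's mother, Zara

*her* is a pronoun; Principle B requires it to be free in its binding domain — the clause headed by 'informed'.
— Karen: object of the clause headed by 'promised'; c-commands the pronoun but lies outside its binding domain — allowed.
— Nadia's mother: subject of the matrix clause; c-commands the pronoun but lies outside its binding domain — allowed.
— Nora: second object of the clause headed by 'informed'; is c-commanded by the pronoun; coreference would bind this R-expression — blocked (Principle C).
— Zara: possessor inside the object DP of the clause headed by 'told'; does not c-command the pronoun — Principle B does not apply; allowed.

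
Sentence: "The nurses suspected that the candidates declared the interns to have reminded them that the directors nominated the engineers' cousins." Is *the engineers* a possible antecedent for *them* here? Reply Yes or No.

*them* is a pronoun; Principle B requires it to be free in its binding domain — the clause headed by 'reminded'.
— the engineers: possessor inside the object DP of the clause headed by 'nominated'; is c-commanded by the pronoun; coreference would bind this R-expression — blocked (Principle C).

No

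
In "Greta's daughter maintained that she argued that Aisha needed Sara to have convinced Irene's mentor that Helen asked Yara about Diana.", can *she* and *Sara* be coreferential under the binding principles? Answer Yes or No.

No

*Sara* is an R-expression; Principle C requires it to be free (not bound by any c-commanding expression).
— she: subject of the clause headed by 'argued'; the pronoun c-commands the R-expression — coreference blocked (Principle C).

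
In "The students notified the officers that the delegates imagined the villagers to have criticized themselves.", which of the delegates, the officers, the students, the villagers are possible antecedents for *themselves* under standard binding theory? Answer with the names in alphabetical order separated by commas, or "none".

*themselves* is a reflexive; Principle A requires it to be bound within its binding domain — the clause headed by 'criticized'.
— the delegates: subject of the clause headed by 'imagined'; c-commands the reflexive but lies outside its binding domain — cannot bind it (Principle A).
— the officers: object of the matrix clause; c-commands the reflexive but lies outside its binding domain — cannot bind it (Principle A).
— the students: subject of the matrix clause; c-commands the reflexive but lies outside its binding domain — cannot bind it (Principle A).
— the villagers: subject of the clause headed by 'criticized'; c-commands the reflexive within its binding domain — allowed (Principle A).

the villagers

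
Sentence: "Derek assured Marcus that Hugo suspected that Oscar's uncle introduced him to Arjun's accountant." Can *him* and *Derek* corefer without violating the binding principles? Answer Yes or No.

*Derek* is an R-expression; Principle C requires it to be free (not bound by any c-commanding expression).
— him: object of the clause headed by 'introduced'; the pronoun does not c-command the R-expression — coreference allowed.

Yes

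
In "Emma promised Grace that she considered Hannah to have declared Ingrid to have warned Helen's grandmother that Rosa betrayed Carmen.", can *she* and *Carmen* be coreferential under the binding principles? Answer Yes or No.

*Carmen* is an R-expression; Principle C requires it to be free (not bound by any c-commanding expression).
— she: subject of the clause headed by 'considered'; the pronoun c-commands the R-expression — coreference blocked (Principle C).

No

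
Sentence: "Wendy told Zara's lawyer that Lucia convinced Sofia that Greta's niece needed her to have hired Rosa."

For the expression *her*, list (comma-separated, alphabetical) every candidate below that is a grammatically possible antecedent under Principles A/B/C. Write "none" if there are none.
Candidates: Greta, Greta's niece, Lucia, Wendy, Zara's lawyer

Greta, Lucia, Wendy, Zara's lawyer

*her* is a pronoun; Principle B requires it to be free in its binding domain — the clause headed by 'needed'.
— Greta: possessor inside the subject DP of the clause headed by 'needed'; does not c-command the pronoun — Principle B does not apply; allowed.
— Greta's niece: subject of the clause headed by 'needed'; c-commands the pronoun within its binding domain — blocked (Principle B).
— Lucia: subject of the clause headed by 'convinced'; c-commands the pronoun but lies outside its binding domain — allowed.
— Wendy: subject of the matrix clause; c-commands the pronoun but lies outside its binding domain — allowed.
— Zara's lawyer: object of the matrix clause; c-commands the pronoun but lies outside its binding domain — allowed.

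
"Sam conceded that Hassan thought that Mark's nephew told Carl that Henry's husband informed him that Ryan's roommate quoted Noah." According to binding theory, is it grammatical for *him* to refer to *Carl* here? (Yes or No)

Yes

*Carl* is an R-expression; Principle C requires it to be free (not bound by any c-commanding expression).
— him: object of the clause headed by 'informed'; the pronoun does not c-command the R-expression — coreference allowed.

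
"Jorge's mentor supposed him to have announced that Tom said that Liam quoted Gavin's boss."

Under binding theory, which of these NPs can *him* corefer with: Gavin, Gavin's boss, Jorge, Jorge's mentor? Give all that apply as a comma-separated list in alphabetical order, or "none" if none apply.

*him* is a pronoun; Principle B requires it to be free in its binding domain — the matrix clause.
— Gavin: possessor inside the object DP of the clause headed by 'quoted'; is c-commanded by the pronoun; coreference would bind this R-expression — blocked (Principle C).
— Gavin's boss: object of the clause headed by 'quoted'; is c-commanded by the pronoun; coreference would bind this R-expression — blocked (Principle C).
— Jorge: possessor inside the subject DP of the matrix clause; does not c-command the pronoun — Principle B does not apply; allowed.
— Jorge's mentor: subject of the matrix clause; c-commands the pronoun within its binding domain — blocked (Principle B).

Jorge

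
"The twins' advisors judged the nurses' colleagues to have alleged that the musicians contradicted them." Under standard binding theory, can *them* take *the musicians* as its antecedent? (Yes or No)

*them* is a pronoun; Principle B requires it to be free in its binding domain — the clause headed by 'contradicted'.
— the musicians: subject of the clause headed by 'contradicted'; c-commands the pronoun within its binding domain — blocked (Principle B).

No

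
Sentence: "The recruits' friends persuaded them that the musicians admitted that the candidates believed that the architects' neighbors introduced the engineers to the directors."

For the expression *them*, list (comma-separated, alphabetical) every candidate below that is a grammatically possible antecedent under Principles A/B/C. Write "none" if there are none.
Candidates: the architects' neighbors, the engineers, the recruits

the recruits

*them* is a pronoun; Principle B requires it to be free in its binding domain — the matrix clause.
— the architects' neighbors: subject of the clause headed by 'introduced'; is c-commanded by the pronoun; coreference would bind this R-expression — blocked (Principle C).
— the engineers: object of the clause headed by 'introduced'; is c-commanded by the pronoun; coreference would bind this R-expression — blocked (Principle C).
— the recruits: possessor inside the subject DP of the matrix clause; does not c-command the pronoun — Principle B does not apply; allowed.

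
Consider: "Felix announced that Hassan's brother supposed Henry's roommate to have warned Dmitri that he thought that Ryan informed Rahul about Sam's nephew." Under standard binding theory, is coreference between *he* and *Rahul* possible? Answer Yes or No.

No

*Rahul* is an R-expression; Principle C requires it to be free (not bound by any c-commanding expression).
— he: subject of the clause headed by 'thought'; the pronoun c-commands the R-expression — coreference blocked (Principle C).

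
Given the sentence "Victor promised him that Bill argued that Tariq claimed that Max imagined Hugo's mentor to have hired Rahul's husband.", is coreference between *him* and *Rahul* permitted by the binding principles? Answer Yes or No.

No

*him* is a pronoun; Principle B requires it to be free in its binding domain — the matrix clause.
— Rahul: possessor inside the object DP of the clause headed by 'hired'; is c-commanded by the pronoun; coreference would bind this R-expression — blocked (Principle C).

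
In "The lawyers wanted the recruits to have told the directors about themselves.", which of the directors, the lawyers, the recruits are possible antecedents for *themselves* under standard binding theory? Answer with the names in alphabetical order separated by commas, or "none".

the directors, the recruits

*themselves* is a reflexive; Principle A requires it to be bound within its binding domain — the clause headed by 'told'.
— the directors: object of the clause headed by 'told'; c-commands the reflexive within its binding domain — allowed (Principle A).
— the lawyers: subject of the matrix clause; c-commands the reflexive but lies outside its binding domain — cannot bind it (Principle A).
— the recruits: subject of the clause headed by 'told'; c-commands the reflexive within its binding domain — allowed (Principle A).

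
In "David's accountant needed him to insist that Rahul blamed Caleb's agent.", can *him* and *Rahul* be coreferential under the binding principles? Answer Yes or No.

No

*Rahul* is an R-expression; Principle C requires it to be free (not bound by any c-commanding expression).
— him: subject of the clause headed by 'insist'; the pronoun c-commands the R-expression — coreference blocked (Principle C).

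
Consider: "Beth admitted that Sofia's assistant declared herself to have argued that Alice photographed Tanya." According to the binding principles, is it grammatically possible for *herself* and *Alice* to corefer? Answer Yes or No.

No

*herself* is a reflexive; Principle A requires it to be bound within its binding domain — the clause headed by 'declared'.
— Alice: subject of the clause headed by 'photographed'; does not c-command the reflexive — cannot bind it (Principle A).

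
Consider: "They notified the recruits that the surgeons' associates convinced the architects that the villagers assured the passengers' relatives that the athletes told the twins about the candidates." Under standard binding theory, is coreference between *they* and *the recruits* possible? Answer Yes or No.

*the recruits* is an R-expression; Principle C requires it to be free (not bound by any c-commanding expression).
— they: subject of the matrix clause; the pronoun c-commands the R-expression — coreference blocked (Principle C).

No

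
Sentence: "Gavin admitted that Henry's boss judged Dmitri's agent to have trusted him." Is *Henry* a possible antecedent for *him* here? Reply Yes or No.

Yes

*him* is a pronoun; Principle B requires it to be free in its binding domain — the clause headed by 'trusted'.
— Henry: possessor inside the subject DP of the clause headed by 'judged'; does not c-command the pronoun — Principle B does not apply; allowed.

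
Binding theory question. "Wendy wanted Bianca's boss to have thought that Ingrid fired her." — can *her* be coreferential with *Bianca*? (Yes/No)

Yes

*her* is a pronoun; Principle B requires it to be free in its binding domain — the clause headed by 'fired'.
— Bianca: possessor inside the subject DP of the clause headed by 'thought'; does not c-command the pronoun — Principle B does not apply; allowed.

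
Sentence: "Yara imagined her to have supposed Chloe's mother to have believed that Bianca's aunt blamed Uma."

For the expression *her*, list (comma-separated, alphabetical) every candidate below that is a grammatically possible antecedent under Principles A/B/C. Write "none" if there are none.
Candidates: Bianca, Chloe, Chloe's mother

none

*her* is a pronoun; Principle B requires it to be free in its binding domain — the matrix clause.
— Bianca: possessor inside the subject DP of the clause headed by 'blamed'; is c-commanded by the pronoun; coreference would bind this R-expression — blocked (Principle C).
— Chloe: possessor inside the subject DP of the clause headed by 'believed'; is c-commanded by the pronoun; coreference would bind this R-expression — blocked (Principle C).
— Chloe's mother: subject of the clause headed by 'believed'; is c-commanded by the pronoun; coreference would bind this R-expression — blocked (Principle C).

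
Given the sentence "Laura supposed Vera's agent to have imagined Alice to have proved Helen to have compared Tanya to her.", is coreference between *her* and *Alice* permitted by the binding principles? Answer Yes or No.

Yes

*her* is a pronoun; Principle B requires it to be free in its binding domain — the clause headed by 'compared'.
— Alice: subject of the clause headed by 'proved'; c-commands the pronoun but lies outside its binding domain — allowed.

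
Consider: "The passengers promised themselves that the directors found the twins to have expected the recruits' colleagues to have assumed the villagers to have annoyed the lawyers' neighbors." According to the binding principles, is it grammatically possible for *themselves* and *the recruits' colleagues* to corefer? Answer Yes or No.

No

*themselves* is a reflexive; Principle A requires it to be bound within its binding domain — the matrix clause.
— the recruits' colleagues: subject of the clause headed by 'assumed'; does not c-command the reflexive — cannot bind it (Principle A).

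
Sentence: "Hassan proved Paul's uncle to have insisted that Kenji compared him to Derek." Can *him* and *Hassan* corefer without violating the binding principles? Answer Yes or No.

*Hassan* is an R-expression; Principle C requires it to be free (not bound by any c-commanding expression).
— him: object of the clause headed by 'compared'; the pronoun does not c-command the R-expression — coreference allowed.

Yes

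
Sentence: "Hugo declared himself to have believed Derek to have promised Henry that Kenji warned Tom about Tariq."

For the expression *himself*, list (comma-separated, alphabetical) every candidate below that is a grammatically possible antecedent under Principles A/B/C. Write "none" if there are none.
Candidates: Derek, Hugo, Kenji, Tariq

*himself* is a reflexive; Principle A requires it to be bound within its binding domain — the matrix clause.
— Derek: subject of the clause headed by 'promised'; does not c-command the reflexive — cannot bind it (Principle A).
— Hugo: subject of the matrix clause; c-commands the reflexive within its binding domain — allowed (Principle A).
— Kenji: subject of the clause headed by 'warned'; does not c-command the reflexive — cannot bind it (Principle A).
— Tariq: second object of the clause headed by 'warned'; does not c-command the reflexive — cannot bind it (Principle A).

Hugo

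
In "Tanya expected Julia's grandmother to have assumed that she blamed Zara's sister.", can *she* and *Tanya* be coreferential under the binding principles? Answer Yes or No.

Yes

*Tanya* is an R-expression; Principle C requires it to be free (not bound by any c-commanding expression).
— she: subject of the clause headed by 'blamed'; the pronoun does not c-command the R-expression — coreference allowed.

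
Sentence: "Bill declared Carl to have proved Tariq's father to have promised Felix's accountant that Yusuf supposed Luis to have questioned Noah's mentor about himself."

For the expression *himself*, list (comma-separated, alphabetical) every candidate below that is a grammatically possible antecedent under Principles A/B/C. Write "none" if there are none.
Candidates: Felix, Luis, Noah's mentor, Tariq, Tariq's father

Luis, Noah's mentor

*himself* is a reflexive; Principle A requires it to be bound within its binding domain — the clause headed by 'questioned'.
— Felix: possessor inside the object DP of the clause headed by 'promised'; does not c-command the reflexive — cannot bind it (Principle A).
— Luis: subject of the clause headed by 'questioned'; c-commands the reflexive within its binding domain — allowed (Principle A).
— Noah's mentor: object of the clause headed by 'questioned'; c-commands the reflexive within its binding domain — allowed (Principle A).
— Tariq: possessor inside the subject DP of the clause headed by 'promised'; does not c-command the reflexive — cannot bind it (Principle A).
— Tariq's father: subject of the clause headed by 'promised'; c-commands the reflexive but lies outside its binding domain — cannot bind it (Principle A).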